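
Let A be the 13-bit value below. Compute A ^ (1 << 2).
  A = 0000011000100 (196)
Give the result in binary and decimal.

Mask = 1 << 2 = 0000000000100
Bit 2 of A is 1; XOR with the mask flips it to 0.
  0000011000100
^ 0000000000100
---------------
  0000011000000

Answer: 0000011000000 (192)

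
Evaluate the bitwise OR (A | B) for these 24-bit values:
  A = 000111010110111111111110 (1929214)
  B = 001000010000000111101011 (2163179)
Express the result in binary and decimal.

Apply | to each column (1 where either bit is 1):
  000111010110111111111110
| 001000010000000111101011
--------------------------
  001111010110111111111111

Answer: 001111010110111111111111 (4026367)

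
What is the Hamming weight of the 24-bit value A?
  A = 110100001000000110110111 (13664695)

110100001000000110110111
1-bits at positions (from bit 0 = LSB): 0, 1, 2, 4, 5, 7, 8, 15, 20, 22, 23
Count = 11

Answer: 11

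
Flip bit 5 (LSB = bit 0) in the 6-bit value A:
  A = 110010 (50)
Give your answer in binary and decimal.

Mask = 1 << 5 = 100000
Bit 5 of A is 1; XOR with the mask flips it to 0.
  110010
^ 100000
--------
  010010

Answer: 010010 (18)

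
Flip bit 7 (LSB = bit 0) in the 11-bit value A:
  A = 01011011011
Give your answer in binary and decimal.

Mask = 1 << 7 = 00010000000
Bit 7 of A is 1; XOR with the mask flips it to 0.
  01011011011
^ 00010000000
-------------
  01001011011

Answer: 01001011011 (603)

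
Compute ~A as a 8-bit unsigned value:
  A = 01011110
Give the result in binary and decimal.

Flip each bit (0->1, 1->0):
  01011110
  10100001

Answer: 10100001 (161)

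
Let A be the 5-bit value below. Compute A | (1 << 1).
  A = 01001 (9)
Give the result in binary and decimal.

Mask = 1 << 1 = 00010
Bit 1 of A is 0, so OR-ing with the mask flips it to 1.
  01001
| 00010
-------
  01011

Answer: 01011 (11)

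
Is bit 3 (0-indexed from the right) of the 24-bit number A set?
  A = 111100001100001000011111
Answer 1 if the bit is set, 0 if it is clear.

Bit 3 is the 4th from the right.
  111100001100001000011111
                      ^
That bit is 1.

Answer: 1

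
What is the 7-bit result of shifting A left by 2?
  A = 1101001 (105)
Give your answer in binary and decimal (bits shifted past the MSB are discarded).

Shift left by 2: drop the top 2 bit(s), append 2 zero(s) on the right.
  1101001  ->  discard [11], keep [01001], append 00
= 0100100

Answer: 0100100 (36)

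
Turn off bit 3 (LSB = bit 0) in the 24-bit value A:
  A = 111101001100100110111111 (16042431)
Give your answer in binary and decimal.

Mask = ~(1 << 3) = 111111111111111111110111
Bit 3 of A is 1, so AND-ing with the mask clears it to 0.
  111101001100100110111111
& 111111111111111111110111
--------------------------
  111101001100100110110111

Answer: 111101001100100110110111 (16042423)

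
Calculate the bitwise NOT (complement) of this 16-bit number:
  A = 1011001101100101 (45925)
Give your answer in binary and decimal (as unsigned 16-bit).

Flip each bit (0->1, 1->0):
  1011001101100101
  0100110010011010

Answer: 0100110010011010 (19610)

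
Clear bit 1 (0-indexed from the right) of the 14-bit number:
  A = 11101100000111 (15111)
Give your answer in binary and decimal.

Mask = ~(1 << 1) = 11111111111101
Bit 1 of A is 1, so AND-ing with the mask clears it to 0.
  11101100000111
& 11111111111101
----------------
  11101100000101

Answer: 11101100000101 (15109)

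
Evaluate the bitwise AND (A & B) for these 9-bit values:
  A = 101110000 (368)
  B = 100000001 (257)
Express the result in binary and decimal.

Apply & to each column (1 only where both bits are 1):
  101110000
& 100000001
-----------
  100000000

Answer: 100000000 (256)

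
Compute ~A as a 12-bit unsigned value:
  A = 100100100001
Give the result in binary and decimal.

Flip each bit (0->1, 1->0):
  100100100001
  011011011110

Answer: 011011011110 (1758)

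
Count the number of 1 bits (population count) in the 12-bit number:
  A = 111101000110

111101000110
1-bits at positions (from bit 0 = LSB): 1, 2, 6, 8, 9, 10, 11
Count = 7

Answer: 7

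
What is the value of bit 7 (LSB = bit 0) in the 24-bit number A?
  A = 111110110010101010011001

Bit 7 is the 8th from the right.
  111110110010101010011001
                  ^
That bit is 1.

Answer: 1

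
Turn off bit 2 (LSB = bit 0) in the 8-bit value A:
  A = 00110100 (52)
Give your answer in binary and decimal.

Mask = ~(1 << 2) = 11111011
Bit 2 of A is 1, so AND-ing with the mask clears it to 0.
  00110100
& 11111011
----------
  00110000

Answer: 00110000 (48)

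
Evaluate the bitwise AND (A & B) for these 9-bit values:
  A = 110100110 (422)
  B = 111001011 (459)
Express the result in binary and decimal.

Apply & to each column (1 only where both bits are 1):
  110100110
& 111001011
-----------
  110000010

Answer: 110000010 (386)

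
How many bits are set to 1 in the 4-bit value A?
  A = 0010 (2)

0010
1-bits at positions (from bit 0 = LSB): 1
Count = 1

Answer: 1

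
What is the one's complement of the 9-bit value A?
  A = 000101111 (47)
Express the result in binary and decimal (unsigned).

Flip each bit (0->1, 1->0):
  000101111
  111010000

Answer: 111010000 (464)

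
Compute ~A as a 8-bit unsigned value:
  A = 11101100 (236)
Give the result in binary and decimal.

Flip each bit (0->1, 1->0):
  11101100
  00010011

Answer: 00010011 (19)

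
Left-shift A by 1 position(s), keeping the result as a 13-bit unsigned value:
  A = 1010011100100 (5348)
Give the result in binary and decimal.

Shift left by 1: drop the top 1 bit(s), append 1 zero(s) on the right.
  1010011100100  ->  discard [1], keep [010011100100], append 0
= 0100111001000

Answer: 0100111001000 (2504)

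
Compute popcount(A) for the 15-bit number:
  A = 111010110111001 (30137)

111010110111001
1-bits at positions (from bit 0 = LSB): 0, 3, 4, 5, 7, 8, 10, 12, 13, 14
Count = 10

Answer: 10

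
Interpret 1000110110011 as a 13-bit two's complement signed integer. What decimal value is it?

MSB is 1, so the value is negative. Find the magnitude:
1. Invert bits:  0111001001100
2. Add 1:        0111001001101  = 3661
3. Apply sign:   -3661

Answer: -3661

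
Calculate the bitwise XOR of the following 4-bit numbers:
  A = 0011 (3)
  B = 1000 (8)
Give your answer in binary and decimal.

Apply ^ to each column (1 where bits differ):
  0011
^ 1000
------
  1011

Answer: 1011 (11)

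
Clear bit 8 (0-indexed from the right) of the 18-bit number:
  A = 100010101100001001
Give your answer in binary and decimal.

Mask = ~(1 << 8) = 111111111011111111
Bit 8 of A is 1, so AND-ing with the mask clears it to 0.
  100010101100001001
& 111111111011111111
--------------------
  100010101000001001

Answer: 100010101000001001 (141833)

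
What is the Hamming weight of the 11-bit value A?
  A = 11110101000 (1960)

11110101000
1-bits at positions (from bit 0 = LSB): 3, 5, 7, 8, 9, 10
Count = 6

Answer: 6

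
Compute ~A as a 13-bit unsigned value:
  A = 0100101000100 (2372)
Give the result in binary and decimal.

Flip each bit (0->1, 1->0):
  0100101000100
  1011010111011

Answer: 1011010111011 (5819)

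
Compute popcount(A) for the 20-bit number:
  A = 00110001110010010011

00110001110010010011
1-bits at positions (from bit 0 = LSB): 0, 1, 4, 7, 10, 11, 12, 16, 17
Count = 9

Answer: 9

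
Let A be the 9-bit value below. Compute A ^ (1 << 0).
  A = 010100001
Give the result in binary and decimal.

Mask = 1 << 0 = 000000001
Bit 0 of A is 1; XOR with the mask flips it to 0.
  010100001
^ 000000001
-----------
  010100000

Answer: 010100000 (160)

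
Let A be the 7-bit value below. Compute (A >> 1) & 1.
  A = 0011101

Bit 1 is the 2nd from the right.
  0011101
       ^
That bit is 0.

Answer: 0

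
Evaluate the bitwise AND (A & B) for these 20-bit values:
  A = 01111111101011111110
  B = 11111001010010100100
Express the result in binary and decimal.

Apply & to each column (1 only where both bits are 1):
  01111111101011111110
& 11111001010010100100
----------------------
  01111001000010100100

Answer: 01111001000010100100 (495780)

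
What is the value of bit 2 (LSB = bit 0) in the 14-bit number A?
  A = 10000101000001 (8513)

Bit 2 is the 3rd from the right.
  10000101000001
             ^
That bit is 0.

Answer: 0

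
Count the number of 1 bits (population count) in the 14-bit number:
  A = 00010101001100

00010101001100
1-bits at positions (from bit 0 = LSB): 2, 3, 6, 8, 10
Count = 5

Answer: 5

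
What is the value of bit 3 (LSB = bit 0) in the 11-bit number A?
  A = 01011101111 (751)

Bit 3 is the 4th from the right.
  01011101111
         ^
That bit is 1.

Answer: 1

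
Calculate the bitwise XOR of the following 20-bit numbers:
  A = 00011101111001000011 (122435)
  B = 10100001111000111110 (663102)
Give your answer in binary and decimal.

Apply ^ to each column (1 where bits differ):
  00011101111001000011
^ 10100001111000111110
----------------------
  10111100000001111101

Answer: 10111100000001111101 (770173)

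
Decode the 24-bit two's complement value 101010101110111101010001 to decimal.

MSB is 1, so the value is negative. Find the magnitude:
1. Invert bits:  010101010001000010101110
2. Add 1:        010101010001000010101111  = 5574831
3. Apply sign:   -5574831

Answer: -5574831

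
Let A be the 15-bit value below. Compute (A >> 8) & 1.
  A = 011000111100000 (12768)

Bit 8 is the 9th from the right.
  011000111100000
        ^
That bit is 1.

Answer: 1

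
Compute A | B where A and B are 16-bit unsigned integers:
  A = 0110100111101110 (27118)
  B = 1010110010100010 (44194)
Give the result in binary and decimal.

Apply | to each column (1 where either bit is 1):
  0110100111101110
| 1010110010100010
------------------
  1110110111101110

Answer: 1110110111101110 (60910)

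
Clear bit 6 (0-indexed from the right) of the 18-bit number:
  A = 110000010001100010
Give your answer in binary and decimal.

Mask = ~(1 << 6) = 111111111110111111
Bit 6 of A is 1, so AND-ing with the mask clears it to 0.
  110000010001100010
& 111111111110111111
--------------------
  110000010000100010

Answer: 110000010000100010 (197666)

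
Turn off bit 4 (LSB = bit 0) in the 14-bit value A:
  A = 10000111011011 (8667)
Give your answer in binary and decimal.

Mask = ~(1 << 4) = 11111111101111
Bit 4 of A is 1, so AND-ing with the mask clears it to 0.
  10000111011011
& 11111111101111
----------------
  10000111001011

Answer: 10000111001011 (8651)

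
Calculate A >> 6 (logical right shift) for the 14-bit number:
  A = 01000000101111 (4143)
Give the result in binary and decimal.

Logical shift right by 6: drop the bottom 6 bit(s), prepend 6 zero(s) on the left.
  01000000101111  ->  keep [01000000], discard [101111], prepend 000000
= 00000001000000

Answer: 00000001000000 (64)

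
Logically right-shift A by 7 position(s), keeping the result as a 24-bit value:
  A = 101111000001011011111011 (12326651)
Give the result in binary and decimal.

Logical shift right by 7: drop the bottom 7 bit(s), prepend 7 zero(s) on the left.
  101111000001011011111011  ->  keep [10111100000101101], discard [1111011], prepend 0000000
= 000000010111100000101101

Answer: 000000010111100000101101 (96301)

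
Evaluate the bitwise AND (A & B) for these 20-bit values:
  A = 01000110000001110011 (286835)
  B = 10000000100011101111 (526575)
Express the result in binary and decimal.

Apply & to each column (1 only where both bits are 1):
  01000110000001110011
& 10000000100011101111
----------------------
  00000000000001100011

Answer: 00000000000001100011 (99)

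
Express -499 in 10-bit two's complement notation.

1. Binary of +499:  0111110011
2. Invert bits:     1000001100
3. Add 1:           1000001101

Answer: 1000001101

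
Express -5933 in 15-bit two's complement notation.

1. Binary of +5933:  001011100101101
2. Invert bits:     110100011010010
3. Add 1:           110100011010011

Answer: 110100011010011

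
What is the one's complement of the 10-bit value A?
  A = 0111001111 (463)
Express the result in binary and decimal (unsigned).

Flip each bit (0->1, 1->0):
  0111001111
  1000110000

Answer: 1000110000 (560)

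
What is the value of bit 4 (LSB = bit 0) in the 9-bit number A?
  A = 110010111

Bit 4 is the 5th from the right.
  110010111
      ^
That bit is 1.

Answer: 1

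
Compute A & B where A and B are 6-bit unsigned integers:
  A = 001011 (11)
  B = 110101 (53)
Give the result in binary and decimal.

Apply & to each column (1 only where both bits are 1):
  001011
& 110101
--------
  000001

Answer: 000001 (1)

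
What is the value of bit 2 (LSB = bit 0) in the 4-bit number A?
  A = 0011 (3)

Bit 2 is the 3rd from the right.
  0011
   ^
That bit is 0.

Answer: 0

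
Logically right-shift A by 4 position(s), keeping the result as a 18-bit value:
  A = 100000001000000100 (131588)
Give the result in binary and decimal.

Logical shift right by 4: drop the bottom 4 bit(s), prepend 4 zero(s) on the left.
  100000001000000100  ->  keep [10000000100000], discard [0100], prepend 0000
= 000010000000100000

Answer: 000010000000100000 (8224)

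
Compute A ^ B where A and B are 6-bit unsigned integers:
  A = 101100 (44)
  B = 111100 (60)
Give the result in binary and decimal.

Apply ^ to each column (1 where bits differ):
  101100
^ 111100
--------
  010000

Answer: 010000 (16)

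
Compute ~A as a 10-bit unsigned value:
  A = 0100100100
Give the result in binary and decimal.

Flip each bit (0->1, 1->0):
  0100100100
  1011011011

Answer: 1011011011 (731)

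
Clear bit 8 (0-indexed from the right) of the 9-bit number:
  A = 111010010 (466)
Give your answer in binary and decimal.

Mask = ~(1 << 8) = 011111111
Bit 8 of A is 1, so AND-ing with the mask clears it to 0.
  111010010
& 011111111
-----------
  011010010

Answer: 011010010 (210)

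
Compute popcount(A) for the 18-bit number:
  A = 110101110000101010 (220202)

110101110000101010
1-bits at positions (from bit 0 = LSB): 1, 3, 5, 10, 11, 12, 14, 16, 17
Count = 9

Answer: 9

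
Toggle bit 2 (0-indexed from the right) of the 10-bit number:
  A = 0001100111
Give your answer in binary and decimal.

Mask = 1 << 2 = 0000000100
Bit 2 of A is 1; XOR with the mask flips it to 0.
  0001100111
^ 0000000100
------------
  0001100011

Answer: 0001100011 (99)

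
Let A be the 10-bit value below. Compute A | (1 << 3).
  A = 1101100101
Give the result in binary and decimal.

Mask = 1 << 3 = 0000001000
Bit 3 of A is 0, so OR-ing with the mask flips it to 1.
  1101100101
| 0000001000
------------
  1101101101

Answer: 1101101101 (877)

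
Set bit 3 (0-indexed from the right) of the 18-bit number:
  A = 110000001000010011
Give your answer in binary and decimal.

Mask = 1 << 3 = 000000000000001000
Bit 3 of A is 0, so OR-ing with the mask flips it to 1.
  110000001000010011
| 000000000000001000
--------------------
  110000001000011011

Answer: 110000001000011011 (197147)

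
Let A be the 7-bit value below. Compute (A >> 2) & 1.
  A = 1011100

Bit 2 is the 3rd from the right.
  1011100
      ^
That bit is 1.

Answer: 1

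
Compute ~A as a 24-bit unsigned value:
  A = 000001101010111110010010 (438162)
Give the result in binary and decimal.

Flip each bit (0->1, 1->0):
  000001101010111110010010
  111110010101000001101101

Answer: 111110010101000001101101 (16339053)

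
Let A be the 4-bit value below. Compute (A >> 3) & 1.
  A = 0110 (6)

Bit 3 is the 4th from the right.
  0110
  ^
That bit is 0.

Answer: 0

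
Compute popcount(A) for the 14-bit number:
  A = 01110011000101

01110011000101
1-bits at positions (from bit 0 = LSB): 0, 2, 6, 7, 10, 11, 12
Count = 7

Answer: 7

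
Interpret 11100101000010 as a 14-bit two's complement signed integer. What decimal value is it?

MSB is 1, so the value is negative. Find the magnitude:
1. Invert bits:  00011010111101
2. Add 1:        00011010111110  = 1726
3. Apply sign:   -1726

Answer: -1726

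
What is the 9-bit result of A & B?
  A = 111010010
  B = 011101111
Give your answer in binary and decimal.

Apply & to each column (1 only where both bits are 1):
  111010010
& 011101111
-----------
  011000010

Answer: 011000010 (194)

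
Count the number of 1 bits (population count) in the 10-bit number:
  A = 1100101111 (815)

1100101111
1-bits at positions (from bit 0 = LSB): 0, 1, 2, 3, 5, 8, 9
Count = 7

Answer: 7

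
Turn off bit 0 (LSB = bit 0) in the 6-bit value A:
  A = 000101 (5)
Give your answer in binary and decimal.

Mask = ~(1 << 0) = 111110
Bit 0 of A is 1, so AND-ing with the mask clears it to 0.
  000101
& 111110
--------
  000100

Answer: 000100 (4)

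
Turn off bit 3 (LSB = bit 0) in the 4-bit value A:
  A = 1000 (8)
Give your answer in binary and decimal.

Mask = ~(1 << 3) = 0111
Bit 3 of A is 1, so AND-ing with the mask clears it to 0.
  1000
& 0111
------
  0000

Answer: 0000 (0)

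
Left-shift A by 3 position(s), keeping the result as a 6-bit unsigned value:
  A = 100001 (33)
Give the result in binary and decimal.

Shift left by 3: drop the top 3 bit(s), append 3 zero(s) on the right.
  100001  ->  discard [100], keep [001], append 000
= 001000

Answer: 001000 (8)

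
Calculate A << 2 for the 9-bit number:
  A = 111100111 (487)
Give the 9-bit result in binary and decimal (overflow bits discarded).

Shift left by 2: drop the top 2 bit(s), append 2 zero(s) on the right.
  111100111  ->  discard [11], keep [1100111], append 00
= 110011100

Answer: 110011100 (412)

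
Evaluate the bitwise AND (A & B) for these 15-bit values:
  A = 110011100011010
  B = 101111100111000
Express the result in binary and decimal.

Apply & to each column (1 only where both bits are 1):
  110011100011010
& 101111100111000
-----------------
  100011100011000

Answer: 100011100011000 (18200)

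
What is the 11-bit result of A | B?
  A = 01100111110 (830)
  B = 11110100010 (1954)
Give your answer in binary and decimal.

Apply | to each column (1 where either bit is 1):
  01100111110
| 11110100010
-------------
  11110111110

Answer: 11110111110 (1982)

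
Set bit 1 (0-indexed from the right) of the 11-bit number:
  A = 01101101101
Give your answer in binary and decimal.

Mask = 1 << 1 = 00000000010
Bit 1 of A is 0, so OR-ing with the mask flips it to 1.
  01101101101
| 00000000010
-------------
  01101101111

Answer: 01101101111 (879)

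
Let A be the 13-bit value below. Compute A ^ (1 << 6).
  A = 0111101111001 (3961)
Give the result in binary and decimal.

Mask = 1 << 6 = 0000001000000
Bit 6 of A is 1; XOR with the mask flips it to 0.
  0111101111001
^ 0000001000000
---------------
  0111100111001

Answer: 0111100111001 (3897)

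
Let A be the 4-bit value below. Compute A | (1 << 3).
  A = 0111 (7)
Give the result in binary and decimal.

Mask = 1 << 3 = 1000
Bit 3 of A is 0, so OR-ing with the mask flips it to 1.
  0111
| 1000
------
  1111

Answer: 1111 (15)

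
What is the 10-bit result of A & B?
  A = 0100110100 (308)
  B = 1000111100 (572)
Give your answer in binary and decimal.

Apply & to each column (1 only where both bits are 1):
  0100110100
& 1000111100
------------
  0000110100

Answer: 0000110100 (52)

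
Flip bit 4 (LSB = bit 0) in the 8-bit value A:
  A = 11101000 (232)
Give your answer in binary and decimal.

Mask = 1 << 4 = 00010000
Bit 4 of A is 0; XOR with the mask flips it to 1.
  11101000
^ 00010000
----------
  11111000

Answer: 11111000 (248)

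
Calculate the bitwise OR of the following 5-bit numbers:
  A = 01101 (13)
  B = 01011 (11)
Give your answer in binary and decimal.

Apply | to each column (1 where either bit is 1):
  01101
| 01011
-------
  01111

Answer: 01111 (15)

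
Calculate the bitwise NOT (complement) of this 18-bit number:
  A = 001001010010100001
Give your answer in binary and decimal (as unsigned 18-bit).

Flip each bit (0->1, 1->0):
  001001010010100001
  110110101101011110

Answer: 110110101101011110 (224094)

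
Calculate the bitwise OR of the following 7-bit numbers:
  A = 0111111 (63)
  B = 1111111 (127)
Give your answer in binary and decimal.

Apply | to each column (1 where either bit is 1):
  0111111
| 1111111
---------
  1111111

Answer: 1111111 (127)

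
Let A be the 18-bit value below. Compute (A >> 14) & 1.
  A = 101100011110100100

Bit 14 is the 15th from the right.
  101100011110100100
     ^
That bit is 1.

Answer: 1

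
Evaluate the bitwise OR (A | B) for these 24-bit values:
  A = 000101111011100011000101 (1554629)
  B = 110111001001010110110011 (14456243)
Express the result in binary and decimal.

Apply | to each column (1 where either bit is 1):
  000101111011100011000101
| 110111001001010110110011
--------------------------
  110111111011110111110111

Answer: 110111111011110111110111 (14663159)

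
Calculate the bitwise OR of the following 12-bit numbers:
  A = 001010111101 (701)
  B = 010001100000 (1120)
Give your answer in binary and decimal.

Apply | to each column (1 where either bit is 1):
  001010111101
| 010001100000
--------------
  011011111101

Answer: 011011111101 (1789)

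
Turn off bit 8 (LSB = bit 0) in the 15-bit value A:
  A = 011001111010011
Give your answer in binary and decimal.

Mask = ~(1 << 8) = 111111011111111
Bit 8 of A is 1, so AND-ing with the mask clears it to 0.
  011001111010011
& 111111011111111
-----------------
  011001011010011

Answer: 011001011010011 (13011)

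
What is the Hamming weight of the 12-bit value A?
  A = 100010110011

100010110011
1-bits at positions (from bit 0 = LSB): 0, 1, 4, 5, 7, 11
Count = 6

Answer: 6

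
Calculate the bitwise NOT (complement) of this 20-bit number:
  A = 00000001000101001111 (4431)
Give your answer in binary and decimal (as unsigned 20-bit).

Flip each bit (0->1, 1->0):
  00000001000101001111
  11111110111010110000

Answer: 11111110111010110000 (1044144)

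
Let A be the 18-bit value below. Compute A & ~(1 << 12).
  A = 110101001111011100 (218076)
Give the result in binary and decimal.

Mask = ~(1 << 12) = 111110111111111111
Bit 12 of A is 1, so AND-ing with the mask clears it to 0.
  110101001111011100
& 111110111111111111
--------------------
  110100001111011100

Answer: 110100001111011100 (213980)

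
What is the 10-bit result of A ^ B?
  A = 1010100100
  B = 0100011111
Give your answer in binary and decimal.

Apply ^ to each column (1 where bits differ):
  1010100100
^ 0100011111
------------
  1110111011

Answer: 1110111011 (955)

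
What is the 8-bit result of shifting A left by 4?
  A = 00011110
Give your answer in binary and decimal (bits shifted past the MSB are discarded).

Shift left by 4: drop the top 4 bit(s), append 4 zero(s) on the right.
  00011110  ->  discard [0001], keep [1110], append 0000
= 11100000

Answer: 11100000 (224)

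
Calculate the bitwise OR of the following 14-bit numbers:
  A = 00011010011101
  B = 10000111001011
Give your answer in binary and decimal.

Apply | to each column (1 where either bit is 1):
  00011010011101
| 10000111001011
----------------
  10011111011111

Answer: 10011111011111 (10207)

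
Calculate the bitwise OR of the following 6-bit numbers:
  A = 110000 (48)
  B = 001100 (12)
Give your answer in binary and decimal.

Apply | to each column (1 where either bit is 1):
  110000
| 001100
--------
  111100

Answer: 111100 (60)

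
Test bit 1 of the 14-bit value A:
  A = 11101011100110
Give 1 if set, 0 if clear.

Bit 1 is the 2nd from the right.
  11101011100110
              ^
That bit is 1.

Answer: 1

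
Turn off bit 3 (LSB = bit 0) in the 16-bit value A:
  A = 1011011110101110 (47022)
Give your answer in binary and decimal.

Mask = ~(1 << 3) = 1111111111110111
Bit 3 of A is 1, so AND-ing with the mask clears it to 0.
  1011011110101110
& 1111111111110111
------------------
  1011011110100110

Answer: 1011011110100110 (47014)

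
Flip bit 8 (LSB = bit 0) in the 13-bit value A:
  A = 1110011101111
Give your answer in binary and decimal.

Mask = 1 << 8 = 0000100000000
Bit 8 of A is 0; XOR with the mask flips it to 1.
  1110011101111
^ 0000100000000
---------------
  1110111101111

Answer: 1110111101111 (7663)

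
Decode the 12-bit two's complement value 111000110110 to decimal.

MSB is 1, so the value is negative. Find the magnitude:
1. Invert bits:  000111001001
2. Add 1:        000111001010  = 458
3. Apply sign:   -458

Answer: -458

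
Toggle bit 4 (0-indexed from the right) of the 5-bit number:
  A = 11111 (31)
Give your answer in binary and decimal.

Mask = 1 << 4 = 10000
Bit 4 of A is 1; XOR with the mask flips it to 0.
  11111
^ 10000
-------
  01111

Answer: 01111 (15)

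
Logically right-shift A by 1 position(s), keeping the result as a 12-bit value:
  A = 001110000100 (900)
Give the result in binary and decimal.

Logical shift right by 1: drop the bottom 1 bit(s), prepend 1 zero(s) on the left.
  001110000100  ->  keep [00111000010], discard [0], prepend 0
= 000111000010

Answer: 000111000010 (450)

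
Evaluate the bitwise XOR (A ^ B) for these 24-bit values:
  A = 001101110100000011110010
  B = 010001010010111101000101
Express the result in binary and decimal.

Apply ^ to each column (1 where bits differ):
  001101110100000011110010
^ 010001010010111101000101
--------------------------
  011100100110111110110111

Answer: 011100100110111110110111 (7499703)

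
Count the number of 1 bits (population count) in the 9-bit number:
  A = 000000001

000000001
1-bits at positions (from bit 0 = LSB): 0
Count = 1

Answer: 1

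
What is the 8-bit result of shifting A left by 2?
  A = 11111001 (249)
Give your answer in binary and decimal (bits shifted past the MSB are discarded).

Shift left by 2: drop the top 2 bit(s), append 2 zero(s) on the right.
  11111001  ->  discard [11], keep [111001], append 00
= 11100100

Answer: 11100100 (228)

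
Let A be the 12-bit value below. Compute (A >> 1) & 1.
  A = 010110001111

Bit 1 is the 2nd from the right.
  010110001111
            ^
That bit is 1.

Answer: 1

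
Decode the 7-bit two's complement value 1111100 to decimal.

MSB is 1, so the value is negative. Find the magnitude:
1. Invert bits:  0000011
2. Add 1:        0000100  = 4
3. Apply sign:   -4

Answer: -4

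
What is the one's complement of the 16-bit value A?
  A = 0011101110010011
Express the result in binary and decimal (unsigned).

Flip each bit (0->1, 1->0):
  0011101110010011
  1100010001101100

Answer: 1100010001101100 (50284)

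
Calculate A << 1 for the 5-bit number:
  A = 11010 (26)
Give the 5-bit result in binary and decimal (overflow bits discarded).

Shift left by 1: drop the top 1 bit(s), append 1 zero(s) on the right.
  11010  ->  discard [1], keep [1010], append 0
= 10100

Answer: 10100 (20)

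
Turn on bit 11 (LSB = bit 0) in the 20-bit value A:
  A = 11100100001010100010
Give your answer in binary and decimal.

Mask = 1 << 11 = 00000000100000000000
Bit 11 of A is 0, so OR-ing with the mask flips it to 1.
  11100100001010100010
| 00000000100000000000
----------------------
  11100100101010100010

Answer: 11100100101010100010 (936610)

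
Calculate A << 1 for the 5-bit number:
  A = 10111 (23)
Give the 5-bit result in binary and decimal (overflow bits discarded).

Shift left by 1: drop the top 1 bit(s), append 1 zero(s) on the right.
  10111  ->  discard [1], keep [0111], append 0
= 01110

Answer: 01110 (14)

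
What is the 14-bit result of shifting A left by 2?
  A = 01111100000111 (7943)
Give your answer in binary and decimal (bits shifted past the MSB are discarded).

Shift left by 2: drop the top 2 bit(s), append 2 zero(s) on the right.
  01111100000111  ->  discard [01], keep [111100000111], append 00
= 11110000011100

Answer: 11110000011100 (15388)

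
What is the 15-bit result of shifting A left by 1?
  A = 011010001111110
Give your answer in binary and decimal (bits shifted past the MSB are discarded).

Shift left by 1: drop the top 1 bit(s), append 1 zero(s) on the right.
  011010001111110  ->  discard [0], keep [11010001111110], append 0
= 110100011111100

Answer: 110100011111100 (26876)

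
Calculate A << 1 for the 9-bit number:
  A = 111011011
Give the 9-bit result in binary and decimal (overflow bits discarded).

Shift left by 1: drop the top 1 bit(s), append 1 zero(s) on the right.
  111011011  ->  discard [1], keep [11011011], append 0
= 110110110

Answer: 110110110 (438)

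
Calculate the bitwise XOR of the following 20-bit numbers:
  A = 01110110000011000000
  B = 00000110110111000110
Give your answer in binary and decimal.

Apply ^ to each column (1 where bits differ):
  01110110000011000000
^ 00000110110111000110
----------------------
  01110000110100000110

Answer: 01110000110100000110 (462086)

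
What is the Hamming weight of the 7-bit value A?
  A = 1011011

1011011
1-bits at positions (from bit 0 = LSB): 0, 1, 3, 4, 6
Count = 5

Answer: 5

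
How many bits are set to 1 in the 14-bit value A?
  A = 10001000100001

10001000100001
1-bits at positions (from bit 0 = LSB): 0, 5, 9, 13
Count = 4

Answer: 4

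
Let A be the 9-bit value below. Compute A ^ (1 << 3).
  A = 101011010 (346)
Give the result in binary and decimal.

Mask = 1 << 3 = 000001000
Bit 3 of A is 1; XOR with the mask flips it to 0.
  101011010
^ 000001000
-----------
  101010010

Answer: 101010010 (338)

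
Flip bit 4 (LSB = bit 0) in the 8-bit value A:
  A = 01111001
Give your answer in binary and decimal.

Mask = 1 << 4 = 00010000
Bit 4 of A is 1; XOR with the mask flips it to 0.
  01111001
^ 00010000
----------
  01101001

Answer: 01101001 (105)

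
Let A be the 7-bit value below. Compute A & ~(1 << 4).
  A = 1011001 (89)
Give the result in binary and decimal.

Mask = ~(1 << 4) = 1101111
Bit 4 of A is 1, so AND-ing with the mask clears it to 0.
  1011001
& 1101111
---------
  1001001

Answer: 1001001 (73)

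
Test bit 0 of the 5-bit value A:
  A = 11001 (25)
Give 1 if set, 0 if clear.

Bit 0 is the 1st from the right.
  11001
      ^
That bit is 1.

Answer: 1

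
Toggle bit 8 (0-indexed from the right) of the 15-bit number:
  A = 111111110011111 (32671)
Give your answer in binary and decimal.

Mask = 1 << 8 = 000000100000000
Bit 8 of A is 1; XOR with the mask flips it to 0.
  111111110011111
^ 000000100000000
-----------------
  111111010011111

Answer: 111111010011111 (32415)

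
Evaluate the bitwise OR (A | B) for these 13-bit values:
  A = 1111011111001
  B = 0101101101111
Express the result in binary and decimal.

Apply | to each column (1 where either bit is 1):
  1111011111001
| 0101101101111
---------------
  1111111111111

Answer: 1111111111111 (8191)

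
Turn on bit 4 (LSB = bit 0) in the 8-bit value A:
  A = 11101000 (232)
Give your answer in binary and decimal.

Mask = 1 << 4 = 00010000
Bit 4 of A is 0, so OR-ing with the mask flips it to 1.
  11101000
| 00010000
----------
  11111000

Answer: 11111000 (248)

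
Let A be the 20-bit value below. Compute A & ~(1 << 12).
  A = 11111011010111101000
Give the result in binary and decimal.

Mask = ~(1 << 12) = 11111110111111111111
Bit 12 of A is 1, so AND-ing with the mask clears it to 0.
  11111011010111101000
& 11111110111111111111
----------------------
  11111010010111101000

Answer: 11111010010111101000 (1025512)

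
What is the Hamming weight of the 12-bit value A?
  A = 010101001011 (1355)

010101001011
1-bits at positions (from bit 0 = LSB): 0, 1, 3, 6, 8, 10
Count = 6

Answer: 6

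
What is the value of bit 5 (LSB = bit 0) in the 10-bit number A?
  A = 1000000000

Bit 5 is the 6th from the right.
  1000000000
      ^
That bit is 0.

Answer: 0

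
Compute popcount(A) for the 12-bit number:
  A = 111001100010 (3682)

111001100010
1-bits at positions (from bit 0 = LSB): 1, 5, 6, 9, 10, 11
Count = 6

Answer: 6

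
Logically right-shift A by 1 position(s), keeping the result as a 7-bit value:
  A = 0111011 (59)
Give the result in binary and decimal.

Logical shift right by 1: drop the bottom 1 bit(s), prepend 1 zero(s) on the left.
  0111011  ->  keep [011101], discard [1], prepend 0
= 0011101

Answer: 0011101 (29)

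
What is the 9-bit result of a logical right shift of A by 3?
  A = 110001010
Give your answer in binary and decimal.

Logical shift right by 3: drop the bottom 3 bit(s), prepend 3 zero(s) on the left.
  110001010  ->  keep [110001], discard [010], prepend 000
= 000110001

Answer: 000110001 (49)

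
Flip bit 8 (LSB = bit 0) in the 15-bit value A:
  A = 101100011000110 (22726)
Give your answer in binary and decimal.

Mask = 1 << 8 = 000000100000000
Bit 8 of A is 0; XOR with the mask flips it to 1.
  101100011000110
^ 000000100000000
-----------------
  101100111000110

Answer: 101100111000110 (22982)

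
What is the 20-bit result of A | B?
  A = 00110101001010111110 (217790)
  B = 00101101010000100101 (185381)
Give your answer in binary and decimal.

Apply | to each column (1 where either bit is 1):
  00110101001010111110
| 00101101010000100101
----------------------
  00111101011010111111

Answer: 00111101011010111111 (251583)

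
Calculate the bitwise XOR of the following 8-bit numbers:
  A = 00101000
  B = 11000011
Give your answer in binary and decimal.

Apply ^ to each column (1 where bits differ):
  00101000
^ 11000011
----------
  11101011

Answer: 11101011 (235)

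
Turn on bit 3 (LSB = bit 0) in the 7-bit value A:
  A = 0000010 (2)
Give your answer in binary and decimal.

Mask = 1 << 3 = 0001000
Bit 3 of A is 0, so OR-ing with the mask flips it to 1.
  0000010
| 0001000
---------
  0001010

Answer: 0001010 (10)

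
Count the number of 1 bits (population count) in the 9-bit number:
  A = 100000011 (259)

100000011
1-bits at positions (from bit 0 = LSB): 0, 1, 8
Count = 3

Answer: 3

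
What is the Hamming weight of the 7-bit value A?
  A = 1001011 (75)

1001011
1-bits at positions (from bit 0 = LSB): 0, 1, 3, 6
Count = 4

Answer: 4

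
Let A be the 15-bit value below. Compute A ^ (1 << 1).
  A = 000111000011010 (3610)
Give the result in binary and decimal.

Mask = 1 << 1 = 000000000000010
Bit 1 of A is 1; XOR with the mask flips it to 0.
  000111000011010
^ 000000000000010
-----------------
  000111000011000

Answer: 000111000011000 (3608)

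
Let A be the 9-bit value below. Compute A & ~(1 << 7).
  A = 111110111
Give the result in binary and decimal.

Mask = ~(1 << 7) = 101111111
Bit 7 of A is 1, so AND-ing with the mask clears it to 0.
  111110111
& 101111111
-----------
  101110111

Answer: 101110111 (375)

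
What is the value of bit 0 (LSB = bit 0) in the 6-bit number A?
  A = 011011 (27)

Bit 0 is the 1st from the right.
  011011
       ^
That bit is 1.

Answer: 1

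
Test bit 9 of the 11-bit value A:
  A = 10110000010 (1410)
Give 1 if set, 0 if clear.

Bit 9 is the 10th from the right.
  10110000010
   ^
That bit is 0.

Answer: 0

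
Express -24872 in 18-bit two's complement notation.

1. Binary of +24872:  000110000100101000
2. Invert bits:     111001111011010111
3. Add 1:           111001111011011000

Answer: 111001111011011000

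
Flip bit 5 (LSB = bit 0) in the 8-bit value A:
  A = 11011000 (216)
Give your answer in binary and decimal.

Mask = 1 << 5 = 00100000
Bit 5 of A is 0; XOR with the mask flips it to 1.
  11011000
^ 00100000
----------
  11111000

Answer: 11111000 (248)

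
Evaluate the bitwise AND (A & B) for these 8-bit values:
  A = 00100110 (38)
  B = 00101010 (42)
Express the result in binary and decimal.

Apply & to each column (1 only where both bits are 1):
  00100110
& 00101010
----------
  00100010

Answer: 00100010 (34)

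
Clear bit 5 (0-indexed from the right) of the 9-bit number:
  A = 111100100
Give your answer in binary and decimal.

Mask = ~(1 << 5) = 111011111
Bit 5 of A is 1, so AND-ing with the mask clears it to 0.
  111100100
& 111011111
-----------
  111000100

Answer: 111000100 (452)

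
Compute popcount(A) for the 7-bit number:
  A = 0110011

0110011
1-bits at positions (from bit 0 = LSB): 0, 1, 4, 5
Count = 4

Answer: 4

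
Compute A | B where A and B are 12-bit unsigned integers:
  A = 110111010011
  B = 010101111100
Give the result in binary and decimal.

Apply | to each column (1 where either bit is 1):
  110111010011
| 010101111100
--------------
  110111111111

Answer: 110111111111 (3583)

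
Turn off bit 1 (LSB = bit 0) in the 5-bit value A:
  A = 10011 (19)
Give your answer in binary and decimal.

Mask = ~(1 << 1) = 11101
Bit 1 of A is 1, so AND-ing with the mask clears it to 0.
  10011
& 11101
-------
  10001

Answer: 10001 (17)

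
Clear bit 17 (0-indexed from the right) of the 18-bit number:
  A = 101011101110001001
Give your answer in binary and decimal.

Mask = ~(1 << 17) = 011111111111111111
Bit 17 of A is 1, so AND-ing with the mask clears it to 0.
  101011101110001001
& 011111111111111111
--------------------
  001011101110001001

Answer: 001011101110001001 (48009)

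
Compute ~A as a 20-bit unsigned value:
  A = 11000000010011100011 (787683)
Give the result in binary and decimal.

Flip each bit (0->1, 1->0):
  11000000010011100011
  00111111101100011100

Answer: 00111111101100011100 (260892)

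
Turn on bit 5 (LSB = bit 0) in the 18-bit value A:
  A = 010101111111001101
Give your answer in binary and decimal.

Mask = 1 << 5 = 000000000000100000
Bit 5 of A is 0, so OR-ing with the mask flips it to 1.
  010101111111001101
| 000000000000100000
--------------------
  010101111111101101

Answer: 010101111111101101 (90093)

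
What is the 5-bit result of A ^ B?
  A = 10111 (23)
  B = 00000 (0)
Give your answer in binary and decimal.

Apply ^ to each column (1 where bits differ):
  10111
^ 00000
-------
  10111

Answer: 10111 (23)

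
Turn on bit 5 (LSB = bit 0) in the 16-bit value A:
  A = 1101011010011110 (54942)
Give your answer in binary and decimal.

Mask = 1 << 5 = 0000000000100000
Bit 5 of A is 0, so OR-ing with the mask flips it to 1.
  1101011010011110
| 0000000000100000
------------------
  1101011010111110

Answer: 1101011010111110 (54974)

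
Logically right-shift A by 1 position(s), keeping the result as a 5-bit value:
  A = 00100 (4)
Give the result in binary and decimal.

Logical shift right by 1: drop the bottom 1 bit(s), prepend 1 zero(s) on the left.
  00100  ->  keep [0010], discard [0], prepend 0
= 00010

Answer: 00010 (2)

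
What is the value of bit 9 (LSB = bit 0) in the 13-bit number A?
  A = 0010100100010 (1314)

Bit 9 is the 10th from the right.
  0010100100010
     ^
That bit is 0.

Answer: 0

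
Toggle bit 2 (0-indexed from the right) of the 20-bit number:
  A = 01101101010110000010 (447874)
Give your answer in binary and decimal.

Mask = 1 << 2 = 00000000000000000100
Bit 2 of A is 0; XOR with the mask flips it to 1.
  01101101010110000010
^ 00000000000000000100
----------------------
  01101101010110000110

Answer: 01101101010110000110 (447878)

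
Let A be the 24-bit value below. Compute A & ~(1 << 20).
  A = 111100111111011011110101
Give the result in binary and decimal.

Mask = ~(1 << 20) = 111011111111111111111111
Bit 20 of A is 1, so AND-ing with the mask clears it to 0.
  111100111111011011110101
& 111011111111111111111111
--------------------------
  111000111111011011110101

Answer: 111000111111011011110101 (14939893)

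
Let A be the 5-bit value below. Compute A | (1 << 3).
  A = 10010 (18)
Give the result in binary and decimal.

Mask = 1 << 3 = 01000
Bit 3 of A is 0, so OR-ing with the mask flips it to 1.
  10010
| 01000
-------
  11010

Answer: 11010 (26)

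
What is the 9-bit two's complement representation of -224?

1. Binary of +224:  011100000
2. Invert bits:     100011111
3. Add 1:           100100000

Answer: 100100000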